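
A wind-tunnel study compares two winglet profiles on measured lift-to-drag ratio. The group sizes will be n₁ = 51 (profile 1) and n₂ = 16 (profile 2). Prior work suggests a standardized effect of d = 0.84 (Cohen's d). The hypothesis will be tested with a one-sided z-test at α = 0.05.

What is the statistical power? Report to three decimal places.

Power ≈ 0.901

Noncentrality parameter: δ = d / √(1/n₁ + 1/n₂) = 0.84 / √(1/51 + 1/16) = 2.9315
Critical value for a one-sided test at α = 0.05: z_α = 1.645.
Power = Φ(δ − 1.645) = Φ(1.287) = 0.9009.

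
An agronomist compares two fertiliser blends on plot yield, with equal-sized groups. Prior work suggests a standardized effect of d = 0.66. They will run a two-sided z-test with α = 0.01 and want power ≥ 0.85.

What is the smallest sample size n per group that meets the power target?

n = 60 per group

Set Φ(δ − 2.576) = 0.85; then δ − 2.576 = Φ⁻¹(0.85) = 1.036, giving δ = 3.612.
(Ignoring the negligible lower-tail rejection probability gives the usual closed-form inversion.)
δ = d·√(n/2) ⇒ n = 2(δ/d)² = 2 × (3.612 / 0.66)² = 59.91.
Rounding up, n = 60 per group.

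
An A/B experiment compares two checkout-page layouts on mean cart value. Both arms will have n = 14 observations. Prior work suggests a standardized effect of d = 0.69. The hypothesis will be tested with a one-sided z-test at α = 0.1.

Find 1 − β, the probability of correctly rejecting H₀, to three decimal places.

Noncentrality parameter: δ = d·√(n/2) = 0.69 × √(14/2) = 1.8256
Critical value for a one-sided test at α = 0.1: z_α = 1.282.
Power = P(Z > 1.282 − δ) = Φ(0.544) = 0.7068.

Power ≈ 0.707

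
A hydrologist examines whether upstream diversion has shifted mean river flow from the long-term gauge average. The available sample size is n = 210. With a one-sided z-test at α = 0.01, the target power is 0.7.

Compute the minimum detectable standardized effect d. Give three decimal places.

Need Φ(δ − 2.326) = 0.7, so δ = 2.326 + 0.524 = 2.851.
δ = d·√n ⇒ d = δ/√n = 2.851/√210 = 0.1967.

d ≈ 0.197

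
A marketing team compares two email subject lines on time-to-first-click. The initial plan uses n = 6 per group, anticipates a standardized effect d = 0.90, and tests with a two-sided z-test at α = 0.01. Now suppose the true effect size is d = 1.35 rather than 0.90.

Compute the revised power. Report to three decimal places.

Power ≈ 0.406

With d = 1.35: δ = d·√(n/2) = 1.35 × √(6/2) = 2.3383. Critical value z_{0.005} = 2.576.
Revised power = Φ(δ − 2.576) + Φ(−δ − 2.576) = Φ(-0.238) + Φ(-4.914) = 0.4061 + 0.0000 = 0.4061.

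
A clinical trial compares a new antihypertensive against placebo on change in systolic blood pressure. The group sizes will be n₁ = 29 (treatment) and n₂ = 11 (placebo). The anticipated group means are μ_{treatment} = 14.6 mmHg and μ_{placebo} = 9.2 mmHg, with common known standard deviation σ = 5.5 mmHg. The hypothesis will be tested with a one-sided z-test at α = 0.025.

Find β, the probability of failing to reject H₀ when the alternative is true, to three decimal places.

β ≈ 0.208

Standardized effect: d = |μ_{treatment} − μ_{placebo}| / σ = |14.6 − 9.2| / 5.5 = 0.9818
Noncentrality parameter: δ = d / √(1/n₁ + 1/n₂) = 0.9818 / √(1/29 + 1/11) = 2.7727
Critical value for a one-sided test at α = 0.025: z_α = 1.960.
Power = P(Z > 1.960 − δ) = Φ(0.813) = 0.7918.
Type II error: β = 1 − power = 1 − 0.7918 = 0.2082.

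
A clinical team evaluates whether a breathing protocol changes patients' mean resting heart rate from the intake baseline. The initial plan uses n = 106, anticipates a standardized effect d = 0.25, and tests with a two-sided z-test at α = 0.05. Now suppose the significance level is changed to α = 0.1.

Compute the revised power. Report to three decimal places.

δ = d·√n = 0.25 × √106 = 2.5739 (unchanged). New critical value: z_{0.05} = 1.645.
Revised power = Φ(δ − 1.645) + Φ(−δ − 1.645) = Φ(0.929) + Φ(-4.219) = 0.8236 + 0.0000 = 0.8236.

Power ≈ 0.824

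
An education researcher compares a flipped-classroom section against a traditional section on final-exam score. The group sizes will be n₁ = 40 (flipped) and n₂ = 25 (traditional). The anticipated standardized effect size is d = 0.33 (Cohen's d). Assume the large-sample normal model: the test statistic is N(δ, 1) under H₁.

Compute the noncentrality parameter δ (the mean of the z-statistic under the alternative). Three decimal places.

The noncentrality parameter scales effect size by the design's sample-size factor: δ = d / √(1/n₁ + 1/n₂) = 0.33 / √(1/40 + 1/25) = 1.2944

δ ≈ 1.294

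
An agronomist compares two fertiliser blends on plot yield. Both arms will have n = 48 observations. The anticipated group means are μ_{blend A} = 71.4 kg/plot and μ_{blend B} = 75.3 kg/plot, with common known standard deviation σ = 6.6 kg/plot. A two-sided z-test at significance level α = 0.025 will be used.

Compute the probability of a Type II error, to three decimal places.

β ≈ 0.257

Standardized effect: d = |μ_{blend A} − μ_{blend B}| / σ = |71.4 − 75.3| / 6.6 = 0.5909
Noncentrality parameter: δ = d·√(n/2) = 0.5909 × √(48/2) = 2.8949
Critical value for a two-sided test at α = 0.025: z_{α/2} = 2.241.
Power = Φ(δ − 2.241) + Φ(−δ − 2.241) = Φ(0.653) + Φ(-5.136) = 0.7433 + 0.0000 = 0.7433.
Type II error: β = 1 − power = 1 − 0.7433 = 0.2567.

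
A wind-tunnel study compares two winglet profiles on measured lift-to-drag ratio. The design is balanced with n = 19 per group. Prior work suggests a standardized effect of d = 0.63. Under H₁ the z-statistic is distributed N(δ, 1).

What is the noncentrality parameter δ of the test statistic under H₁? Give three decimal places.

The noncentrality parameter scales effect size by the design's sample-size factor: δ = d·√(n/2) = 0.63 × √(19/2) = 1.9418

δ ≈ 1.942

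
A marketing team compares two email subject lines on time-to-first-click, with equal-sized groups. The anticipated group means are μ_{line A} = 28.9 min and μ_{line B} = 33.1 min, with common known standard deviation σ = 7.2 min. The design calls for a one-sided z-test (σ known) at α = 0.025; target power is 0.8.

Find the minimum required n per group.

n = 47 per group

Standardized effect: d = |μ_{line A} − μ_{line B}| / σ = |28.9 − 33.1| / 7.2 = 0.5833
Set Φ(δ − 1.960) = 0.8; then δ − 1.960 = Φ⁻¹(0.8) = 0.842, giving δ = 2.802.
δ = d·√(n/2) ⇒ n = 2(δ/d)² = 2 × (2.802 / 0.5833)² = 46.13.
Round up to the next whole unit.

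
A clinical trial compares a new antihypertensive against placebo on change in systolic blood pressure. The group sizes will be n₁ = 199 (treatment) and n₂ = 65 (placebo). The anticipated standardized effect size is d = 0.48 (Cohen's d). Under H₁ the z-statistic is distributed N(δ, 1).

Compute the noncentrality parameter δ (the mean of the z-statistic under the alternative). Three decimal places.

δ ≈ 3.360

δ = d / √(1/n₁ + 1/n₂) = 0.48 / √(1/199 + 1/65) = 3.3599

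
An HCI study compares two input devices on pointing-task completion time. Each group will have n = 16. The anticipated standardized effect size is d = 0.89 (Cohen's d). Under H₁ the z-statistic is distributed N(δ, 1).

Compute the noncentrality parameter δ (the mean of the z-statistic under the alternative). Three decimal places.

δ ≈ 2.517

The noncentrality parameter scales effect size by the design's sample-size factor: δ = d·√(n/2) = 0.89 × √(16/2) = 2.5173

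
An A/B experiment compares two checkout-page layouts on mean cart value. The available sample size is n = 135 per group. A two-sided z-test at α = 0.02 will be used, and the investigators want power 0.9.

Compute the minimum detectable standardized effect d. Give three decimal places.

d ≈ 0.439

Need Φ(δ − 2.326) = 0.9, so δ = 2.326 + 1.282 = 3.608.
(Lower-tail contribution to power is negligible for δ > 0.)
δ = d·√(n/2) ⇒ d = δ/√(n/2) = 3.608/√(135/2) = 0.4391.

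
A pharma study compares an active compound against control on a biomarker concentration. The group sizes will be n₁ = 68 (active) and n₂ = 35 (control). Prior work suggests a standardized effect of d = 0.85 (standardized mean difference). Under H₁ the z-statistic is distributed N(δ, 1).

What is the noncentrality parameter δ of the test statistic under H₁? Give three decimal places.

δ = d / √(1/n₁ + 1/n₂) = 0.85 / √(1/68 + 1/35) = 4.0859

δ ≈ 4.086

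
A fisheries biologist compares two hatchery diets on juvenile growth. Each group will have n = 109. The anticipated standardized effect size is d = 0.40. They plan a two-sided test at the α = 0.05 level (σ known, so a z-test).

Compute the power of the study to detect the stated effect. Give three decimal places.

Power ≈ 0.840

Noncentrality parameter: λ = d·√(n/2) = 0.40 × √(109/2) = 2.9530
Critical value for a two-sided test at α = 0.05: z_{α/2} = 1.960.
Power = Φ(λ − 1.960) + Φ(−λ − 1.960) = Φ(0.993) + Φ(-4.913) = 0.8396 + 0.0000 = 0.8396.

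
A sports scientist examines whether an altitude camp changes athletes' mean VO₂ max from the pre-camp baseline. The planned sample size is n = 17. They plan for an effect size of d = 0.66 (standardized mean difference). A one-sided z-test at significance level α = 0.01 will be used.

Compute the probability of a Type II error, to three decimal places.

β ≈ 0.346

Noncentrality parameter: δ = d·√n = 0.66 × √17 = 2.7212
Critical value for a one-sided test at α = 0.01: z_α = 2.326.
Power = P(Z > 2.326 − δ) = Φ(0.395) = 0.6535.
Type II error: β = 1 − power = 1 − 0.6535 = 0.3465.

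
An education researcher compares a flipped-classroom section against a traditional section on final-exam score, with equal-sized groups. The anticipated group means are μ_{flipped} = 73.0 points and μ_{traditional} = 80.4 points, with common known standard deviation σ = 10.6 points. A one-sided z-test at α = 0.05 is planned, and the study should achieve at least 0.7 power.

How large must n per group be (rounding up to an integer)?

Standardized effect: d = |μ_{flipped} − μ_{traditional}| / σ = |73.0 − 80.4| / 10.6 = 0.6981
For power 0.7 need Φ(δ − z_{0.05}) = 0.7, so δ = z_{0.05} + z_{0.30} = 1.645 + 0.524 = 2.169.
δ = d·√(n/2) ⇒ n = 2(δ/d)² = 2 × (2.169 / 0.6981)² = 19.31.
Round up to the next whole unit.

n = 20 per group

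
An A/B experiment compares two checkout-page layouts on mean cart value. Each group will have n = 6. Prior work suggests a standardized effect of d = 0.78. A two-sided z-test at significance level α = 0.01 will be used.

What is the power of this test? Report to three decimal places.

Power ≈ 0.110

Noncentrality parameter: δ = d·√(n/2) = 0.78 × √(6/2) = 1.3510
Two-sided α = 0.01 → critical value z_{0.005} = 2.576.
Power = Φ(δ − 2.576) + Φ(−δ − 2.576) = Φ(-1.225) + Φ(-3.927) = 0.1103 + 0.0000 = 0.1104.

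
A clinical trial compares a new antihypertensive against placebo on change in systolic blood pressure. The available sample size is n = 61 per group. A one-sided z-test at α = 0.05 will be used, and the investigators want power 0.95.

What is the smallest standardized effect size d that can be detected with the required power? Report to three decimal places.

d ≈ 0.596

Need Φ(δ − 1.645) = 0.95, so δ = 1.645 + 1.645 = 3.290.
δ = d·√(n/2) ⇒ d = δ/√(n/2) = 3.290/√(61/2) = 0.5957.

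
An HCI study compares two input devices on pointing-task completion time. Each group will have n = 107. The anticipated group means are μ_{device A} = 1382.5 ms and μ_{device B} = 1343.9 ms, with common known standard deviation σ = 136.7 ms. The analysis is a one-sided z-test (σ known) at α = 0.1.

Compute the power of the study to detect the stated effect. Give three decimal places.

Power ≈ 0.783

Standardized effect: d = |μ_{device A} − μ_{device B}| / σ = |1382.5 − 1343.9| / 136.7 = 0.2824
Noncentrality parameter: δ = d·√(n/2) = 0.2824 × √(107/2) = 2.0654
Critical value for a one-sided test at α = 0.1: z_α = 1.282.
Power = Φ(δ − 1.282) = Φ(0.784) = 0.7834.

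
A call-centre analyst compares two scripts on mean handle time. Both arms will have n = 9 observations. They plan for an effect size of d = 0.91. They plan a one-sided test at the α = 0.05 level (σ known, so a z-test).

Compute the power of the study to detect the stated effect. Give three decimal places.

Noncentrality parameter: δ = d·√(n/2) = 0.91 × √(9/2) = 1.9304
Critical value for a one-sided test at α = 0.05: z_α = 1.645.
Power = Φ(δ − 1.645) = Φ(0.286) = 0.6124.

Power ≈ 0.612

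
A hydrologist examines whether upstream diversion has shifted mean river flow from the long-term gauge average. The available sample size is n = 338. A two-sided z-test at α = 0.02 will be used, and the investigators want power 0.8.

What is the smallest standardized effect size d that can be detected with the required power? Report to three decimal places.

d ≈ 0.172

Need Φ(δ − 2.326) = 0.8, so δ = 2.326 + 0.842 = 3.168.
(The second rejection-region term Φ(−δ − z_{α/2}) is negligible and dropped.)
δ = d·√n ⇒ d = δ/√n = 3.168/√338 = 0.1723.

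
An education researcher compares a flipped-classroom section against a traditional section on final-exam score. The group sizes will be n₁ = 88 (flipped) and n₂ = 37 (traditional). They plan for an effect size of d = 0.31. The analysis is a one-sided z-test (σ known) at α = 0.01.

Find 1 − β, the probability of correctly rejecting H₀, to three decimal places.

Power ≈ 0.228

Noncentrality parameter: δ = d / √(1/n₁ + 1/n₂) = 0.31 / √(1/88 + 1/37) = 1.5822
One-sided α = 0.01 → critical value z_{0.01} = 2.326.
Power = Φ(δ − 2.326) = Φ(-0.744) = 0.2284.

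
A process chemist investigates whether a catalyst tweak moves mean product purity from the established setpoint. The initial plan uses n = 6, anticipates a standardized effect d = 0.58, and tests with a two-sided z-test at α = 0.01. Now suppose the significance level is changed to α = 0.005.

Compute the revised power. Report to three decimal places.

Power ≈ 0.083

δ = d·√n = 0.58 × √6 = 1.4207 (unchanged). New critical value: z_{0.0025} = 2.807.
Revised power = Φ(δ − 2.807) + Φ(−δ − 2.807) = Φ(-1.386) + Φ(-4.228) = 0.0828 + 0.0000 = 0.0828.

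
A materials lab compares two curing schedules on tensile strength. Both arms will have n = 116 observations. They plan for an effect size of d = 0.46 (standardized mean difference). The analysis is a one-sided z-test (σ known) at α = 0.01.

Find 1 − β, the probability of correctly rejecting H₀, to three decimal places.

Power ≈ 0.880

Noncentrality parameter: λ = d·√(n/2) = 0.46 × √(116/2) = 3.5033
Critical value for a one-sided test at α = 0.01: z_α = 2.326.
Power = Φ(λ − 2.326) = Φ(1.177) = 0.8804.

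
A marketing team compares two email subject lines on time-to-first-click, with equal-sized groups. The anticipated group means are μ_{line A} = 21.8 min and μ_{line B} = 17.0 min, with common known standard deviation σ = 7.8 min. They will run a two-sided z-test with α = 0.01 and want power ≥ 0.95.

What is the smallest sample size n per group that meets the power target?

Standardized effect: d = |μ_{line A} − μ_{line B}| / σ = |21.8 − 17.0| / 7.8 = 0.6154
For power 0.95 need Φ(δ − z_{0.005}) = 0.95, so δ = z_{0.005} + z_{0.05} = 2.576 + 1.645 = 4.221.
(The Φ(−δ − z_{α/2}) term is vanishingly small for δ > 0 and is dropped in the standard sample-size formula.)
δ = d·√(n/2) ⇒ n = 2(δ/d)² = 2 × (4.221 / 0.6154)² = 94.08.
Round up to the next whole unit.

n = 95 per group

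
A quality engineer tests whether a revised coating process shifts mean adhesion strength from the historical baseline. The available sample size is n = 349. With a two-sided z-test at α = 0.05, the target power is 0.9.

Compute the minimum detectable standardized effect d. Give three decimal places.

d ≈ 0.174

Required noncentrality: δ = z_{0.025} + z_{0.10} = 1.960 + 1.282 = 3.242.
(The second rejection-region term Φ(−δ − z_{α/2}) is negligible and dropped.)
δ = d·√n ⇒ d = δ/√n = 3.242/√349 = 0.1735.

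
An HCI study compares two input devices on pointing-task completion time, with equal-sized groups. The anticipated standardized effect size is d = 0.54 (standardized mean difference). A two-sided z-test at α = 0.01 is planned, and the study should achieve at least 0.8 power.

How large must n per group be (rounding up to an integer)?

For power 0.8 need Φ(δ − z_{0.005}) = 0.8, so δ = z_{0.005} + z_{0.20} = 2.576 + 0.842 = 3.417.
(For δ > 0 the lower-tail rejection region contributes negligibly to power, so the one-term inversion is standard.)
δ = d·√(n/2) ⇒ n = 2(δ/d)² = 2 × (3.417 / 0.54)² = 80.10.
Round up to the next whole unit.

n = 81 per group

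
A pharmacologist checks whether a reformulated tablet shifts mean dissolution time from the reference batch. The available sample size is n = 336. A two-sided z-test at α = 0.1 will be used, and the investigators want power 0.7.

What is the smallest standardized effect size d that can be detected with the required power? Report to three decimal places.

d ≈ 0.118

Required noncentrality: δ = z_{0.05} + z_{0.30} = 1.645 + 0.524 = 2.169.
(The second rejection-region term Φ(−δ − z_{α/2}) is negligible and dropped.)
δ = d·√n ⇒ d = δ/√n = 2.169/√336 = 0.1183.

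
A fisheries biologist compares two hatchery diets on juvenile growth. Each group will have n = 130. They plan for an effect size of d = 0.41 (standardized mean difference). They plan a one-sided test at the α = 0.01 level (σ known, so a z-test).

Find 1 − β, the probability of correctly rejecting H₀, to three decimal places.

Power ≈ 0.836

Noncentrality parameter: δ = d·√(n/2) = 0.41 × √(130/2) = 3.3055
One-sided α = 0.01 → critical value z_{0.01} = 2.326.
Power = P(Z > 2.326 − δ) = Φ(0.979) = 0.8363.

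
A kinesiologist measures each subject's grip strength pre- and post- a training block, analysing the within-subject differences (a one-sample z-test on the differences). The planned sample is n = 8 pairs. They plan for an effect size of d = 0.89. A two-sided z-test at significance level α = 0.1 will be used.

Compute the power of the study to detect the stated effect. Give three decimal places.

Noncentrality parameter: δ = d·√n = 0.89 × √8 = 2.5173
Two-sided α = 0.1 → critical value z_{0.05} = 1.645.
Power = Φ(δ − 1.645) + Φ(−δ − 1.645) = Φ(0.872) + Φ(-4.162) = 0.8085 + 0.0000 = 0.8085.

Power ≈ 0.809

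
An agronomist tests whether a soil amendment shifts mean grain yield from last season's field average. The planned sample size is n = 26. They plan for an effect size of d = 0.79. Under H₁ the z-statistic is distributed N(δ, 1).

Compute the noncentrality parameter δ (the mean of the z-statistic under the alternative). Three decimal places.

δ ≈ 4.028

The noncentrality parameter scales effect size by the design's sample-size factor: δ = d·√n = 0.79 × √26 = 4.0282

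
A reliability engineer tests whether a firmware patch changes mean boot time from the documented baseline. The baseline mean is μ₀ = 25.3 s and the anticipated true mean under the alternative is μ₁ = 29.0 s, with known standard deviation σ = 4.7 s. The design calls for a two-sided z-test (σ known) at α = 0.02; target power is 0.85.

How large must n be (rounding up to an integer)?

n = 19

Standardized effect: d = |μ₁ − μ₀| / σ = |29.0 − 25.3| / 4.7 = 0.7872
Set Φ(δ − 2.326) = 0.85; then δ − 2.326 = Φ⁻¹(0.85) = 1.036, giving δ = 3.363.
(For δ > 0 the lower-tail rejection region contributes negligibly to power, so the one-term inversion is standard.)
δ = d·√n ⇒ n = (δ/d)² = (3.363 / 0.7872)² = 18.25.
Round up to the next whole unit.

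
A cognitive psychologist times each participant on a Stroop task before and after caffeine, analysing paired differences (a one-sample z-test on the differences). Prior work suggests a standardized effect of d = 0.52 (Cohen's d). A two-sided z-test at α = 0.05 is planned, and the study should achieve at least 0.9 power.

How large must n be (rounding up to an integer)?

n = 39

For power 0.9 need Φ(δ − z_{0.025}) = 0.9, so δ = z_{0.025} + z_{0.10} = 1.960 + 1.282 = 3.242.
(For δ > 0 the lower-tail rejection region contributes negligibly to power, so the one-term inversion is standard.)
δ = d·√n ⇒ n = (δ/d)² = (3.242 / 0.52)² = 38.86.
Rounding up, n = 39.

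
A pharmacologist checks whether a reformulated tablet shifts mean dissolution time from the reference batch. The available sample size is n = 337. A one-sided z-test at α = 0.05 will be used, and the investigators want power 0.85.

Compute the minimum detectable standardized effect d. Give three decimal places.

Need Φ(δ − 1.645) = 0.85, so δ = 1.645 + 1.036 = 2.681.
δ = d·√n ⇒ d = δ/√n = 2.681/√337 = 0.1461.

d ≈ 0.146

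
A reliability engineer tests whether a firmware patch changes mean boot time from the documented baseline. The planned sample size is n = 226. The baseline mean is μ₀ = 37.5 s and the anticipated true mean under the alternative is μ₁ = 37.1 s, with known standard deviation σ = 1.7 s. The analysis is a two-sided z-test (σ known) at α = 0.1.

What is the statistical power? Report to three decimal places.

Power ≈ 0.971

Standardized effect: d = |μ₁ − μ₀| / σ = |37.1 − 37.5| / 1.7 = 0.2353
Noncentrality parameter: δ = d·√n = 0.2353 × √226 = 3.5372
Critical value for a two-sided test at α = 0.1: z_{α/2} = 1.645.
Power = Φ(δ − 1.645) + Φ(−δ − 1.645) = Φ(1.892) + Φ(-5.182) = 0.9708 + 0.0000 = 0.9708.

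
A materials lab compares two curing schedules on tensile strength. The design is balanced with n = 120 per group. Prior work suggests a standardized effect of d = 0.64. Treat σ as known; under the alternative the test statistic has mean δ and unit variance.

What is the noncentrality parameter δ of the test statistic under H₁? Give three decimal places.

δ = d·√(n/2) = 0.64 × √(120/2) = 4.9574

δ ≈ 4.957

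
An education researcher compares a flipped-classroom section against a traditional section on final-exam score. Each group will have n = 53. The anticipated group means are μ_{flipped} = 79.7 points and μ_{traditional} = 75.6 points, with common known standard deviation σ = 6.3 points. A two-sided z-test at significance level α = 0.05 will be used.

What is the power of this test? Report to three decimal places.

Power ≈ 0.918

Standardized effect: d = |μ_{flipped} − μ_{traditional}| / σ = |79.7 − 75.6| / 6.3 = 0.6508
Noncentrality parameter: λ = d·√(n/2) = 0.6508 × √(53/2) = 3.3502
Two-sided α = 0.05 → critical value z_{0.025} = 1.960.
Power = Φ(λ − 1.960) + Φ(−λ − 1.960) = Φ(1.390) + Φ(-5.310) = 0.9178 + 0.0000 = 0.9178.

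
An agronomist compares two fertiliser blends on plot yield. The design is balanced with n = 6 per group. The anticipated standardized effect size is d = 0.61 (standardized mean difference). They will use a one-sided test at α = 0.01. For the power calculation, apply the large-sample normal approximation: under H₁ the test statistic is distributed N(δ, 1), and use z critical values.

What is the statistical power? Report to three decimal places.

Noncentrality parameter: δ = d·√(n/2) = 0.61 × √(6/2) = 1.0566
Critical value for a one-sided test at α = 0.01: z_α = 2.326.
Power = P(Z > 2.326 − δ) = Φ(-1.270) = 0.1021.

Power ≈ 0.102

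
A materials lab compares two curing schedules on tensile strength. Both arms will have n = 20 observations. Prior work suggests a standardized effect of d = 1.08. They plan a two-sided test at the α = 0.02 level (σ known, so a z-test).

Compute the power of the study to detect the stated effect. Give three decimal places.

Power ≈ 0.862

Noncentrality parameter: δ = d·√(n/2) = 1.08 × √(20/2) = 3.4153
Critical value for a two-sided test at α = 0.02: z_{α/2} = 2.326.
Power = Φ(δ − 2.326) + Φ(−δ − 2.326) = Φ(1.089) + Φ(-5.742) = 0.8619 + 0.0000 = 0.8619.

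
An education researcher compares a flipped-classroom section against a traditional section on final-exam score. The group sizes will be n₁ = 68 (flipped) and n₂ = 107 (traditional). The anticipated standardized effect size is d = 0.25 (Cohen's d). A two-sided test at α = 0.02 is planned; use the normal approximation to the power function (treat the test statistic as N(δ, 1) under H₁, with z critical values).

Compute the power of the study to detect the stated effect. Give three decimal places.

Noncentrality parameter: δ = d / √(1/n₁ + 1/n₂) = 0.25 / √(1/68 + 1/107) = 1.6120
Two-sided α = 0.02 → critical value z_{0.01} = 2.326.
Power = Φ(δ − 2.326) + Φ(−δ − 2.326) = Φ(-0.714) + Φ(-3.938) = 0.2375 + 0.0000 = 0.2375.

Power ≈ 0.238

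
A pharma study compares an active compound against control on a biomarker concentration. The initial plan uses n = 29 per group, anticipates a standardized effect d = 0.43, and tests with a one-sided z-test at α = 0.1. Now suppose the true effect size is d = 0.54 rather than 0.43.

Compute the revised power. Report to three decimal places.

Power ≈ 0.781

With d = 0.54: δ = d·√(n/2) = 0.54 × √(29/2) = 2.0563. Critical value z_{0.1} = 1.282.
Revised power = P(Z > 1.282 − δ) = Φ(0.775) = 0.7807.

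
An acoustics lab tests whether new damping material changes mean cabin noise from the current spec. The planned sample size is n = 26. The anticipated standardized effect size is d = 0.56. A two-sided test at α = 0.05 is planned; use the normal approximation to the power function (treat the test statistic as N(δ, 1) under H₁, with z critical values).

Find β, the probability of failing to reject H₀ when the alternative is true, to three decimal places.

Noncentrality parameter: δ = d·√n = 0.56 × √26 = 2.8555
Two-sided α = 0.05 → critical value z_{0.025} = 1.960.
Power = Φ(δ − 1.960) + Φ(−δ − 1.960) = Φ(0.895) + Φ(-4.815) = 0.8147 + 0.0000 = 0.8147.
Type II error: β = 1 − power = 1 − 0.8147 = 0.1853.

β ≈ 0.185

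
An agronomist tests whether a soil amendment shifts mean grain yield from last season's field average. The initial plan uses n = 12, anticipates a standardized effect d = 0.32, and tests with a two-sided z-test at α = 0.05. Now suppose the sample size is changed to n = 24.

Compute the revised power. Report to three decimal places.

Power ≈ 0.348

With n = 24: δ = d·√n = 0.32 × √24 = 1.5677. Critical value z_{0.025} = 1.960.
Revised power = Φ(δ − 1.960) + Φ(−δ − 1.960) = Φ(-0.392) + Φ(-3.528) = 0.3474 + 0.0002 = 0.3476.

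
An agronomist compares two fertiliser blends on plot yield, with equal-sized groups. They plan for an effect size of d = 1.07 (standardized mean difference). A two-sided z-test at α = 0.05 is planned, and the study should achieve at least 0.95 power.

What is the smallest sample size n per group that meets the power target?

For power 0.95 need Φ(δ − z_{0.025}) = 0.95, so δ = z_{0.025} + z_{0.05} = 1.960 + 1.645 = 3.605.
(For δ > 0 the lower-tail rejection region contributes negligibly to power, so the one-term inversion is standard.)
δ = d·√(n/2) ⇒ n = 2(δ/d)² = 2 × (3.605 / 1.07)² = 22.70.
Round up to the next whole unit.

n = 23 per group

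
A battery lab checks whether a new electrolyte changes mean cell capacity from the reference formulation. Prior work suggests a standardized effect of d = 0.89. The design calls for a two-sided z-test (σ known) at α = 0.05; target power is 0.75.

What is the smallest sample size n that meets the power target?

n = 9

For power 0.75 need Φ(δ − z_{0.025}) = 0.75, so δ = z_{0.025} + z_{0.25} = 1.960 + 0.674 = 2.634.
(The Φ(−δ − z_{α/2}) term is vanishingly small for δ > 0 and is dropped in the standard sample-size formula.)
δ = d·√n ⇒ n = (δ/d)² = (2.634 / 0.89)² = 8.76.
Round up to the next whole unit.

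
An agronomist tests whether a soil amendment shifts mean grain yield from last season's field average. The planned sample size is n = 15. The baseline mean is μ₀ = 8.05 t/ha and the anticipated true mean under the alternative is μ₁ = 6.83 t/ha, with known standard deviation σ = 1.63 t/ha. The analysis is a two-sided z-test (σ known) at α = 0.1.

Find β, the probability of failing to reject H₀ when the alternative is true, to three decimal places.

β ≈ 0.105

Standardized effect: d = |μ₁ − μ₀| / σ = |6.83 − 8.05| / 1.63 = 0.7485
Noncentrality parameter: δ = d·√n = 0.7485 × √15 = 2.8988
Two-sided α = 0.1 → critical value z_{0.05} = 1.645.
Power = Φ(δ − 1.645) + Φ(−δ − 1.645) = Φ(1.254) + Φ(-4.544) = 0.8951 + 0.0000 = 0.8951.
Type II error: β = 1 − power = 1 − 0.8951 = 0.1049.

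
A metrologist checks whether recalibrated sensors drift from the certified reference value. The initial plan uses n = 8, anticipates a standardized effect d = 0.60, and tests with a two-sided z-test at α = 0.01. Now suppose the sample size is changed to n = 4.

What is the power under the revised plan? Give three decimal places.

With n = 4: δ = d·√n = 0.60 × √4 = 1.2000. Critical value z_{0.005} = 2.576.
Revised power = Φ(δ − 2.576) + Φ(−δ − 2.576) = Φ(-1.376) + Φ(-3.776) = 0.0844 + 0.0001 = 0.0845.

Power ≈ 0.085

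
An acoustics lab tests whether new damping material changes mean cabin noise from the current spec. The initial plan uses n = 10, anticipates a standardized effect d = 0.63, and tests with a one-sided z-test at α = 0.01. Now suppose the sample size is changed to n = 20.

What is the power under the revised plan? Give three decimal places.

Power ≈ 0.688

With n = 20: δ = d·√n = 0.63 × √20 = 2.8174. Critical value z_{0.01} = 2.326.
Revised power = P(Z > 2.326 − δ) = Φ(0.491) = 0.6883.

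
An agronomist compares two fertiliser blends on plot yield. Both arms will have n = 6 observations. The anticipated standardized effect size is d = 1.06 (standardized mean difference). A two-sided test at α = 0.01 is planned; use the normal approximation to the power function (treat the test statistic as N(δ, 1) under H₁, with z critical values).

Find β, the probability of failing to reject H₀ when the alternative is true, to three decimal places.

β ≈ 0.770

Noncentrality parameter: δ = d·√(n/2) = 1.06 × √(6/2) = 1.8360
Critical value for a two-sided test at α = 0.01: z_{α/2} = 2.576.
Power = Φ(δ − 2.576) + Φ(−δ − 2.576) = Φ(-0.740) + Φ(-4.412) = 0.2297 + 0.0000 = 0.2297.
Type II error: β = 1 − power = 1 − 0.2297 = 0.7703.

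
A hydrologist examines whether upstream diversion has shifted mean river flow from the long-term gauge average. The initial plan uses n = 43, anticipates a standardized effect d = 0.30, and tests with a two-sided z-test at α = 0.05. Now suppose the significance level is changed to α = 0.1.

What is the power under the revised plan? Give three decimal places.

δ = d·√n = 0.30 × √43 = 1.9672 (unchanged). New critical value: z_{0.05} = 1.645.
Revised power = Φ(δ − 1.645) + Φ(−δ − 1.645) = Φ(0.322) + Φ(-3.612) = 0.6264 + 0.0002 = 0.6266.

Power ≈ 0.627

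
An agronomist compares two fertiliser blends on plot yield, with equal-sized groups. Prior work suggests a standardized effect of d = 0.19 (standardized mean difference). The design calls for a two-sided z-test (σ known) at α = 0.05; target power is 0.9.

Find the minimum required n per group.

n = 583 per group

Set Φ(δ − 1.960) = 0.9; then δ − 1.960 = Φ⁻¹(0.9) = 1.282, giving δ = 3.242.
(For δ > 0 the lower-tail rejection region contributes negligibly to power, so the one-term inversion is standard.)
δ = d·√(n/2) ⇒ n = 2(δ/d)² = 2 × (3.242 / 0.19)² = 582.13.
Rounding up, n = 583 per group.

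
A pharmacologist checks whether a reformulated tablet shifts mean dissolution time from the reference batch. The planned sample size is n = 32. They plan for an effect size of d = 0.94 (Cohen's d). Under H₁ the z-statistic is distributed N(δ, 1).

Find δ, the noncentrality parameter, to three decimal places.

The noncentrality parameter scales effect size by the design's sample-size factor: δ = d·√n = 0.94 × √32 = 5.3174

δ ≈ 5.317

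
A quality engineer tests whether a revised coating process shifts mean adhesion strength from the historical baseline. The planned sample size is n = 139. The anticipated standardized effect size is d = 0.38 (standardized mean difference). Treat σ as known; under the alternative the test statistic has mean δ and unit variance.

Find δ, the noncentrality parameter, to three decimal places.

δ ≈ 4.480

δ = d·√n = 0.38 × √139 = 4.4801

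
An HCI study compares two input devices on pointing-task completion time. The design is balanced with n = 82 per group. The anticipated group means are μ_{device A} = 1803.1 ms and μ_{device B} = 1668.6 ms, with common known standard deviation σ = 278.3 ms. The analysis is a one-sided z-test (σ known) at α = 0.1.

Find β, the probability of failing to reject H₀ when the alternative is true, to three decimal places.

β ≈ 0.035

Standardized effect: d = |μ_{device A} − μ_{device B}| / σ = |1803.1 − 1668.6| / 278.3 = 0.4833
Noncentrality parameter: δ = d·√(n/2) = 0.4833 × √(82/2) = 3.0946
One-sided α = 0.1 → critical value z_{0.1} = 1.282.
Power = P(Z > 1.282 − δ) = Φ(1.813) = 0.9651.
Type II error: β = 1 − power = 1 − 0.9651 = 0.0349.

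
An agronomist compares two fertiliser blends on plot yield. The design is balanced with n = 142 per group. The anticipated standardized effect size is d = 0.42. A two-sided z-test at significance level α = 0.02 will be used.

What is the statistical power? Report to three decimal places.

Power ≈ 0.887

Noncentrality parameter: δ = d·√(n/2) = 0.42 × √(142/2) = 3.5390
Two-sided α = 0.02 → critical value z_{0.01} = 2.326.
Power = Φ(δ − 2.326) + Φ(−δ − 2.326) = Φ(1.213) + Φ(-5.865) = 0.8874 + 0.0000 = 0.8874.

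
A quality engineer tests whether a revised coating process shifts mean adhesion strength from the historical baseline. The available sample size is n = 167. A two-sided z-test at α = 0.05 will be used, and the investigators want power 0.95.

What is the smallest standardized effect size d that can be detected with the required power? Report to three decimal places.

Need Φ(δ − 1.960) = 0.95, so δ = 1.960 + 1.645 = 3.605.
(Lower-tail contribution to power is negligible for δ > 0.)
δ = d·√n ⇒ d = δ/√n = 3.605/√167 = 0.2789.

d ≈ 0.279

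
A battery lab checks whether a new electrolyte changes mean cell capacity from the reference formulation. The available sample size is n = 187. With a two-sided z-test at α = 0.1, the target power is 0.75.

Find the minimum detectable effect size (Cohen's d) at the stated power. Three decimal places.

d ≈ 0.170

Required noncentrality: δ = z_{0.05} + z_{0.25} = 1.645 + 0.674 = 2.319.
(The second rejection-region term Φ(−δ − z_{α/2}) is negligible and dropped.)
δ = d·√n ⇒ d = δ/√n = 2.319/√187 = 0.1696.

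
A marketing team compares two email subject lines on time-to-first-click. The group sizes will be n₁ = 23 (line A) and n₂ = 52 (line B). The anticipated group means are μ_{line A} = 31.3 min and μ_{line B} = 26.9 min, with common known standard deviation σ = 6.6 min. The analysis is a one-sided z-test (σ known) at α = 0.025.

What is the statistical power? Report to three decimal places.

Power ≈ 0.759

Standardized effect: d = |μ_{line A} − μ_{line B}| / σ = |31.3 − 26.9| / 6.6 = 0.6667
Noncentrality parameter: λ = d / √(1/n₁ + 1/n₂) = 0.6667 / √(1/23 + 1/52) = 2.6622
Critical value for a one-sided test at α = 0.025: z_α = 1.960.
Power = P(Z > 1.960 − λ) = Φ(0.702) = 0.7587.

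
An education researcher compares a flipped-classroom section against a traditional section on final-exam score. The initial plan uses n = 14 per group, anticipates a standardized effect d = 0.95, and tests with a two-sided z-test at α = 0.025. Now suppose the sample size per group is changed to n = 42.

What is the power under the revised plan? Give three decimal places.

With n = 42 per group: δ = d·√(n/2) = 0.95 × √(42/2) = 4.3534. Critical value z_{0.0125} = 2.241.
Revised power = Φ(δ − 2.241) + Φ(−δ − 2.241) = Φ(2.112) + Φ(-6.595) = 0.9827 + 0.0000 = 0.9827.

Power ≈ 0.983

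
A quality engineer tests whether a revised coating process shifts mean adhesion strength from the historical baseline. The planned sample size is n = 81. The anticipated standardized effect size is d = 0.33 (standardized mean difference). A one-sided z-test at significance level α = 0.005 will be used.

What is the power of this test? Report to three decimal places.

Noncentrality parameter: δ = d·√n = 0.33 × √81 = 2.9700
Critical value for a one-sided test at α = 0.005: z_α = 2.576.
Power = Φ(δ − 2.576) = Φ(0.394) = 0.6533.

Power ≈ 0.653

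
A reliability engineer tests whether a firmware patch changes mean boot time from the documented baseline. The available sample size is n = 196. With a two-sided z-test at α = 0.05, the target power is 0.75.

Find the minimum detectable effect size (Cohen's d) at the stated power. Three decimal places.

d ≈ 0.188

Need Φ(δ − 1.960) = 0.75, so δ = 1.960 + 0.674 = 2.634.
(Lower-tail contribution to power is negligible for δ > 0.)
δ = d·√n ⇒ d = δ/√n = 2.634/√196 = 0.1882.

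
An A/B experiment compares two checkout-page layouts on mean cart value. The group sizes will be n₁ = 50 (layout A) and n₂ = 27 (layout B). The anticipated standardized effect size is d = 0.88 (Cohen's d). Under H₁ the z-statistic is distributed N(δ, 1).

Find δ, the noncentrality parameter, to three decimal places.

δ = d / √(1/n₁ + 1/n₂) = 0.88 / √(1/50 + 1/27) = 3.6847

δ ≈ 3.685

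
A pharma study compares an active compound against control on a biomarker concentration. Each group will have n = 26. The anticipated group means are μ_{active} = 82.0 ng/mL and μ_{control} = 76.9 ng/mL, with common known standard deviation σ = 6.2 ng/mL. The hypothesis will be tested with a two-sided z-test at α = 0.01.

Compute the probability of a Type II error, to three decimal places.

Standardized effect: d = |μ_{active} − μ_{control}| / σ = |82.0 − 76.9| / 6.2 = 0.8226
Noncentrality parameter: δ = d·√(n/2) = 0.8226 × √(26/2) = 2.9659
Critical value for a two-sided test at α = 0.01: z_{α/2} = 2.576.
Power = Φ(δ − 2.576) + Φ(−δ − 2.576) = Φ(0.390) + Φ(-5.542) = 0.6517 + 0.0000 = 0.6517.
Type II error: β = 1 − power = 1 − 0.6517 = 0.3483.

β ≈ 0.348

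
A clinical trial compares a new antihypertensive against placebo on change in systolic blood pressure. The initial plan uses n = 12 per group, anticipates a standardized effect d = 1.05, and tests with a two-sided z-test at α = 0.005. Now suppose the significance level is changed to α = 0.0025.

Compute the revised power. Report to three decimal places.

Power ≈ 0.326

δ = d·√(n/2) = 1.05 × √(12/2) = 2.5720 (unchanged). New critical value: z_{0.0013} = 3.023.
Revised power = Φ(δ − 3.023) + Φ(−δ − 3.023) = Φ(-0.451) + Φ(-5.595) = 0.3259 + 0.0000 = 0.3259.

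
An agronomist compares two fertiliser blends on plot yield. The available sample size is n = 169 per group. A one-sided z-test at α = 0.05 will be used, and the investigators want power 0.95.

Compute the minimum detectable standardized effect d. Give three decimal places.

Need Φ(δ − 1.645) = 0.95, so δ = 1.645 + 1.645 = 3.290.
δ = d·√(n/2) ⇒ d = δ/√(n/2) = 3.290/√(169/2) = 0.3579.

d ≈ 0.358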